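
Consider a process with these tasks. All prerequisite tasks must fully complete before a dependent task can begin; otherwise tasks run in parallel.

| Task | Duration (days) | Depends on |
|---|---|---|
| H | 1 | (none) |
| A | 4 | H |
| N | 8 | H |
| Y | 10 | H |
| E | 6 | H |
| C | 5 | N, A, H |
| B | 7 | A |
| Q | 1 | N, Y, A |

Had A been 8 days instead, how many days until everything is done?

16

Critical path before the change: H→N→C = 1+8+5 = 14 giving 14 days.
The longest path through A is only 12 days, so A has float 2.
Now H→A→B = 1+8+7 = 16 is longest, so the finish becomes 16 days.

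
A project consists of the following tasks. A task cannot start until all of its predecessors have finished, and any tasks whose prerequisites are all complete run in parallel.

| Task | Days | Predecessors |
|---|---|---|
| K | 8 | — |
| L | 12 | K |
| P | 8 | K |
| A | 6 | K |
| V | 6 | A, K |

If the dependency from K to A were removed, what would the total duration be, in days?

Original critical path: K→L = 8+12 = 20 ⇒ 20 days.
Without K→A, A's earliest start moves from 8 to 0.
After: K→L = 8+12 = 20 → 20 days.

20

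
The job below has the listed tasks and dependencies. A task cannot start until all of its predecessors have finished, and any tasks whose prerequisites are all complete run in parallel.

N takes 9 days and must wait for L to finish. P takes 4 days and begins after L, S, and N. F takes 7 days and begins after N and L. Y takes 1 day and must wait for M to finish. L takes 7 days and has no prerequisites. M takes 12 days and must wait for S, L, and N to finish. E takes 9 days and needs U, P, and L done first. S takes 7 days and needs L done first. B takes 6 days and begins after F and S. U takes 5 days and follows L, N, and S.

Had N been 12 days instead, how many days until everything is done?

33

Critical path before the change: L→N→U→E = 7+9+5+9 = 30 giving 30 days.
N lies on that path, so at 12 days the path becomes 33 days.
The critical path is still L→N→U→E; finish is now 33 days.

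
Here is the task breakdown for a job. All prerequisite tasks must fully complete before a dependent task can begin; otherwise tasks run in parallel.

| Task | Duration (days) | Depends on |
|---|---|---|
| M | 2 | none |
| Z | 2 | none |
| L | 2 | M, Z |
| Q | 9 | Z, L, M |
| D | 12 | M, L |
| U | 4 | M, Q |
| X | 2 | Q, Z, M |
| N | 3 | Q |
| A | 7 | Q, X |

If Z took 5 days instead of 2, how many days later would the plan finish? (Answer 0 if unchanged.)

3

Critical path before the change: Z→L→Q→X→A = 2+2+9+2+7 = 22 giving 22 days.
Z lies on that path, so at 5 days the path becomes 25 days.
The critical path is still Z→L→Q→X→A; finish is now 25 days.
Change in finish: 25 − 22 = +3 days.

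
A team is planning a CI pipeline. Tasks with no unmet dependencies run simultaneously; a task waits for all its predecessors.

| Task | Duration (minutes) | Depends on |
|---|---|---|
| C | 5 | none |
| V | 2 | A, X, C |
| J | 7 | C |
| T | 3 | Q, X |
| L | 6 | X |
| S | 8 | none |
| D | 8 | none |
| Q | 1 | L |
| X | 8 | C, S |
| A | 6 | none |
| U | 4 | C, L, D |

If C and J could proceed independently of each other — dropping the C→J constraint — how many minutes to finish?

26

With the dependency in place, S→X→L→U = 8+8+6+4 = 26 sets the finish at 26 minutes.
Without C→J, J's earliest start moves from 5 to 0.
After: S→X→L→U = 8+8+6+4 = 26 → 26 minutes.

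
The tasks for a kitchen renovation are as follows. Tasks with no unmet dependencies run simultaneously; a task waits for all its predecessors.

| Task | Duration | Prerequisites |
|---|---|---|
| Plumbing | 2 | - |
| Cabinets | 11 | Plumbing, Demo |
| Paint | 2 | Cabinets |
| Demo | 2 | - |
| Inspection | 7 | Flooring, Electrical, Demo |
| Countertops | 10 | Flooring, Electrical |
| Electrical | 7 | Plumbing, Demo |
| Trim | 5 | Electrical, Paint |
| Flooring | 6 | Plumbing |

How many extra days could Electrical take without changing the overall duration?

Demo→Cabinets→Paint→Trim = 2+11+2+5 = 20 sets the makespan at 20 days.
The longest chain containing Electrical totals 19 days.
Slack of Electrical = 3 − 2 = 1 day.

1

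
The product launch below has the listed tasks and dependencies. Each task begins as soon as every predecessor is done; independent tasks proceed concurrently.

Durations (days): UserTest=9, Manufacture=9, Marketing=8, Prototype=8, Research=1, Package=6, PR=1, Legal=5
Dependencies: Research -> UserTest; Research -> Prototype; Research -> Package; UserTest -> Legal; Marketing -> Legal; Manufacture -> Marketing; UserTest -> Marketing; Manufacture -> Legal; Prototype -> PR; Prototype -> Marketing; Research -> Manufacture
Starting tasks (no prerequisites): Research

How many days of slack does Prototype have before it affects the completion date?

1

Research→UserTest→Marketing→Legal = 1+9+8+5 = 23 sets the makespan at 23 days.
Longest path through Prototype: 22 days (earliest finish 9, latest finish 10).
Float = 23 − 22 = 1.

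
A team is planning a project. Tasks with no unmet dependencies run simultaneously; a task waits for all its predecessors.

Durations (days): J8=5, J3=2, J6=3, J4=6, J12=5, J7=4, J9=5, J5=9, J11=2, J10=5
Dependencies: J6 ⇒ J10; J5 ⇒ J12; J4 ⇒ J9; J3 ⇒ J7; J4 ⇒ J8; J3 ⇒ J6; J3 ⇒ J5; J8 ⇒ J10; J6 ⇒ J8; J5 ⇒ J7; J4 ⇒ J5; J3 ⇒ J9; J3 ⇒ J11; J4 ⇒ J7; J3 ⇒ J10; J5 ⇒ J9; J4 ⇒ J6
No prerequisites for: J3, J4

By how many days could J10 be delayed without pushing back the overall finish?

1

J4→J5→J9 = 6+9+5 = 20 sets the makespan at 20 days.
J10 finishes as early as 19 and must finish by 20.
Float = 20 − 19 = 1.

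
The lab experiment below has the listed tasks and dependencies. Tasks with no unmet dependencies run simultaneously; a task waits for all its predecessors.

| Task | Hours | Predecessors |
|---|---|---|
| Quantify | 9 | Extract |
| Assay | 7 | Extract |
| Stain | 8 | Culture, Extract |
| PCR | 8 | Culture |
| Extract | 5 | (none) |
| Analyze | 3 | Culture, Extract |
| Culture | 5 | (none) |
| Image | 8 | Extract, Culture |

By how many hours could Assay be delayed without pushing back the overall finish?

2

Extract→Quantify = 5+9 = 14 sets the makespan at 14 hours.
Longest path through Assay: 12 hours (earliest finish 12, latest finish 14).
So Assay can slip 14 − 12 = 2 hours.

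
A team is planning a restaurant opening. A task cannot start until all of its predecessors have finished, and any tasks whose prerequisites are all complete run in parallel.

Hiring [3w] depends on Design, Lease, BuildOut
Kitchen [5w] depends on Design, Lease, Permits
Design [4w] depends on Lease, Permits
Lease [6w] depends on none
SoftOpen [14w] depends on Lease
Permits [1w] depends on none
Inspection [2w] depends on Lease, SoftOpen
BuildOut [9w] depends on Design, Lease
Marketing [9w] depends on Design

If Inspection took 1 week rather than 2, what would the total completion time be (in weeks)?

As given, the longest chain is Lease→SoftOpen→Inspection = 6+14+2 = 22, so the finish is 22 weeks.
Since Inspection is critical, the -1 change carries straight to that chain (now 21 weeks).
New critical path: Lease→Design→BuildOut→Hiring = 6+4+9+3 = 22 ⇒ 22 weeks.

22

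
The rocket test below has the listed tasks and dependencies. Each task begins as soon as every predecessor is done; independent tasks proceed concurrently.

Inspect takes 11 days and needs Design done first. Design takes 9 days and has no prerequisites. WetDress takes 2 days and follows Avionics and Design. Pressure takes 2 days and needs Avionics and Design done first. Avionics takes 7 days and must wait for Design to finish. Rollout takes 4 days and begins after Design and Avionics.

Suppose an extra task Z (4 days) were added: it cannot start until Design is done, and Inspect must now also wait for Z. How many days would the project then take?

24

Originally the project takes 20 days.
With Z inserted, Inspect now waits for max(Design, Z).
New critical path: Design→Z→Inspect = 9+4+11 = 24 ⇒ 24 days.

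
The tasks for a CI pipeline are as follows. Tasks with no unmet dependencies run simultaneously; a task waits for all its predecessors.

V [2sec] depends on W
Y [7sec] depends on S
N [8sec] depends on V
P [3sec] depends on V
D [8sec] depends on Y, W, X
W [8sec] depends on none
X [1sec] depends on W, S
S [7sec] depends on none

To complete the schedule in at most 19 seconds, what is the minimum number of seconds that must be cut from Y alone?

Current finish: 22 seconds; target: 19.
Y is on every critical path, so each second cut from Y cuts the finish by one (this holds down to a finish of 18).
Need 22 − 19 = 3 seconds off Y → Y becomes 4 seconds, finish becomes 19.

3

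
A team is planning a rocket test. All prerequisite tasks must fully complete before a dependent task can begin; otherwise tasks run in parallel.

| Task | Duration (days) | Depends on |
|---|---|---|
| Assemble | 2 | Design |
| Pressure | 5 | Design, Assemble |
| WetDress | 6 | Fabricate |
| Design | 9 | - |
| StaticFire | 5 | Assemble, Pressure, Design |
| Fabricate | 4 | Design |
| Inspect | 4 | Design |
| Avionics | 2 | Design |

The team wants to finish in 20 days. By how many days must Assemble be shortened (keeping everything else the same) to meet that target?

Current finish: 21 days; target: 20.
Assemble is on every critical path, so each day cut from Assemble cuts the finish by one (this holds down to a finish of 20).
Need 21 − 20 = 1 day off Assemble → Assemble becomes 1 day, finish becomes 20.

1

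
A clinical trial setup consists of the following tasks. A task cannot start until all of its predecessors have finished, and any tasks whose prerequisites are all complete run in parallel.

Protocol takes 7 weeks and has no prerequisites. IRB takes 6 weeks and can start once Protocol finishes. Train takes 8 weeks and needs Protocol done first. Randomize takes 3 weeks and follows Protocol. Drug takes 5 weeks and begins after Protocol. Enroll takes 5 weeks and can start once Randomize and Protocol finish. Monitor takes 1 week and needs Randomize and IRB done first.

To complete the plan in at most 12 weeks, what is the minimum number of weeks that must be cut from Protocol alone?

Current finish: 15 weeks; target: 12.
Protocol is on every critical path, so each week cut from Protocol cuts the finish by one (this holds down to a finish of 9).
Need 15 − 12 = 3 weeks off Protocol → Protocol becomes 4 weeks, finish becomes 12.

3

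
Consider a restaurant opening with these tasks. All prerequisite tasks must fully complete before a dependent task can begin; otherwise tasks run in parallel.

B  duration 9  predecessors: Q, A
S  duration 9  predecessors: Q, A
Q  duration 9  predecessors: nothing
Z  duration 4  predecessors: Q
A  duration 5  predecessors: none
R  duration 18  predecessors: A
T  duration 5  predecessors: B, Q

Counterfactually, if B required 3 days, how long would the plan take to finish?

As given, the longest chain is Q→B→T = 9+9+5 = 23, so the finish is 23 days.
Since B is critical, the -6 change carries straight to that chain (now 17 days).
New critical path: A→R = 5+18 = 23 ⇒ 23 days.

23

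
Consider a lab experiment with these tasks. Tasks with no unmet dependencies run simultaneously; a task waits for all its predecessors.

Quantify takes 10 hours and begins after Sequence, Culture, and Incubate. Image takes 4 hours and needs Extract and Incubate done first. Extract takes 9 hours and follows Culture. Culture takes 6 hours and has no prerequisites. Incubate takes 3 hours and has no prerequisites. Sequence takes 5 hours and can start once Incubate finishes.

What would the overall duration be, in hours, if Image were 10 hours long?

25

Baseline: Culture→Extract→Image = 6+9+4 = 19 → 19 hours.
Image is on the critical path; changing it to 10 makes that path 25 hours.
That remains the longest chain; total 25 hours.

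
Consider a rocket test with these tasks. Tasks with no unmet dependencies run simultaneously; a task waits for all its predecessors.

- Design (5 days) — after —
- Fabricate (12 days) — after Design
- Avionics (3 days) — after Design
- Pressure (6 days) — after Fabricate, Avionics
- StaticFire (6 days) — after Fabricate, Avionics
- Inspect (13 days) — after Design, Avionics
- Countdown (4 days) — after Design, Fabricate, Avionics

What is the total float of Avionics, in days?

Design→Fabricate→Pressure = 5+12+6 = 23 sets the makespan at 23 days.
Avionics finishes as early as 8 and must finish by 10.
Float = 23 − 21 = 2.

2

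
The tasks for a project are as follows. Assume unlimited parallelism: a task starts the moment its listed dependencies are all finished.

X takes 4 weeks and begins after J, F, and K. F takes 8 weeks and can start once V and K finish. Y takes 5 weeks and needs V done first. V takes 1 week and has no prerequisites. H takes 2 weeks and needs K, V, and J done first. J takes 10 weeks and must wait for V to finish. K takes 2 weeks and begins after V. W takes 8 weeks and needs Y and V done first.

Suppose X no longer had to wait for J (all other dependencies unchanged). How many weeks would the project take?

15

Before: longest chain V→K→F→X = 1+2+8+4 = 15, finish 15.
Dropping J→X doesn't change X's earliest start (11); another predecessor still binds.
New critical path: V→K→F→X = 1+2+8+4 = 15 ⇒ 15 weeks.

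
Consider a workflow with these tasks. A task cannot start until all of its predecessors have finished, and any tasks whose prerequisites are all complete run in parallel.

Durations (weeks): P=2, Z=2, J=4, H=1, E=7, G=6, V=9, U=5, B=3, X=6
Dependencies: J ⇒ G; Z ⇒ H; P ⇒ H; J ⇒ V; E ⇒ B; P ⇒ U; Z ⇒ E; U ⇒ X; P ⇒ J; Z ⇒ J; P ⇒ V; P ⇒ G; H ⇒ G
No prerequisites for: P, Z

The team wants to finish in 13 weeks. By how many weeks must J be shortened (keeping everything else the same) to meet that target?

Current finish: 15 weeks; target: 13.
J is on every critical path, so each week cut from J cuts the finish by one (this holds down to a finish of 13).
Need 15 − 13 = 2 weeks off J → J becomes 2 weeks, finish becomes 13.

2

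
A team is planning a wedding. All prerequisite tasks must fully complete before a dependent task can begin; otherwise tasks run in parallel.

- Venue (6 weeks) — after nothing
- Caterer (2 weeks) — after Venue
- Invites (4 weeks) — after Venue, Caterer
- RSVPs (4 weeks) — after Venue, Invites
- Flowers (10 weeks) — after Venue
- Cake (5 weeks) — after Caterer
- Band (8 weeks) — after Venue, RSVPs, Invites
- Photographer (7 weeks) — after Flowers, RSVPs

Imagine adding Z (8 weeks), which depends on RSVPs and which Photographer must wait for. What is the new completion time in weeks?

Originally the wedding takes 24 weeks.
With Z inserted, Photographer now waits for max(Flowers, RSVPs, Z).
New critical path: Venue→Caterer→Invites→RSVPs→Z→Photographer = 6+2+4+4+8+7 = 31 ⇒ 31 weeks.

31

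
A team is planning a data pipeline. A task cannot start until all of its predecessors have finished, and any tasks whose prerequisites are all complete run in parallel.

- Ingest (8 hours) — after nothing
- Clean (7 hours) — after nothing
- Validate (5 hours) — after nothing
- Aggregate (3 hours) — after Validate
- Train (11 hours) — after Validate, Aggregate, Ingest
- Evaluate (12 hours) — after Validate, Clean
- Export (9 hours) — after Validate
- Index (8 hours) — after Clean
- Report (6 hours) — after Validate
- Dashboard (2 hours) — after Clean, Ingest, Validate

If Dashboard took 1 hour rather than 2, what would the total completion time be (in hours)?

Baseline: Ingest→Train = 8+11 = 19 → 19 hours.
Dashboard is off the critical path — its longest chain is 10 hours, giving 9 of slack.
No other chain overtakes it, so the finish is 19 hours.

19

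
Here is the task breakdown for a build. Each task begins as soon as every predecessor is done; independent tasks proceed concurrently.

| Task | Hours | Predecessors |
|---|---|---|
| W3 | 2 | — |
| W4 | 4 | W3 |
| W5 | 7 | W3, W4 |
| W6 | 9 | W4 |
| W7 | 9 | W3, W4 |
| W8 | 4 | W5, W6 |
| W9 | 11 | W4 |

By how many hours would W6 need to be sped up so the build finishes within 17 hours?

Current finish: 19 hours; target: 17.
W6 is on every critical path, so each hour cut from W6 cuts the finish by one (this holds down to a finish of 17).
Need 19 − 17 = 2 hours off W6 → W6 becomes 7 hours, finish becomes 17.

2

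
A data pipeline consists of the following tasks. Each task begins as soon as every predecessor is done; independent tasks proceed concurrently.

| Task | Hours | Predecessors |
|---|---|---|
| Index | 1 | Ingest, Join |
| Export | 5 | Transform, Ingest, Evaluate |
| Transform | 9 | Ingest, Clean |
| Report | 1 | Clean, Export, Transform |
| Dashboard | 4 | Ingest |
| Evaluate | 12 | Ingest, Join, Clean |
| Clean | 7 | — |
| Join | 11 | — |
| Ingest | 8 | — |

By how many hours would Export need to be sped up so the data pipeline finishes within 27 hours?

2

Current finish: 29 hours; target: 27.
Export is on every critical path, so each hour cut from Export cuts the finish by one (this holds down to a finish of 25).
Need 29 − 27 = 2 hours off Export → Export becomes 3 hours, finish becomes 27.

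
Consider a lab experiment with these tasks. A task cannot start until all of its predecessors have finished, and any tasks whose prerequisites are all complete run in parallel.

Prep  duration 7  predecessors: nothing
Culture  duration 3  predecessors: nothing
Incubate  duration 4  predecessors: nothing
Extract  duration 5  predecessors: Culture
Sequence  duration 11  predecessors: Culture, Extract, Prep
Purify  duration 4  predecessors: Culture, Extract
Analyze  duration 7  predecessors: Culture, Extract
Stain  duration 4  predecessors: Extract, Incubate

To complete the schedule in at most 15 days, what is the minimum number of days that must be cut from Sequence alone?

Current finish: 19 days; target: 15.
Sequence is on every critical path, so each day cut from Sequence cuts the finish by one (this holds down to a finish of 15).
Need 19 − 15 = 4 days off Sequence → Sequence becomes 7 days, finish becomes 15.

4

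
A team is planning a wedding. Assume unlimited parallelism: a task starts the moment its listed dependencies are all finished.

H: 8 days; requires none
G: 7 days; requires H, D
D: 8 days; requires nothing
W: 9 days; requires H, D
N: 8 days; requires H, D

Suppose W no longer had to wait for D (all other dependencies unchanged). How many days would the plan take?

Before: longest chain H→W = 8+9 = 17, finish 17.
Dropping D→W doesn't change W's earliest start (8); another predecessor still binds.
The longest chain is now H→W = 8+9 = 17, so the plan takes 17 days.

17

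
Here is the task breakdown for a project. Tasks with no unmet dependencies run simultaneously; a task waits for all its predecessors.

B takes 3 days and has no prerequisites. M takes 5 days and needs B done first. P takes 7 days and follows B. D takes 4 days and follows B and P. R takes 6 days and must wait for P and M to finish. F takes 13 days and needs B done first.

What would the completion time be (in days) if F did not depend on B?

With the dependency in place, B→P→R = 3+7+6 = 16 sets the finish at 16 days.
Without B→F, F's earliest start moves from 3 to 0.
The longest chain is now B→P→R = 3+7+6 = 16, so the plan takes 16 days.

16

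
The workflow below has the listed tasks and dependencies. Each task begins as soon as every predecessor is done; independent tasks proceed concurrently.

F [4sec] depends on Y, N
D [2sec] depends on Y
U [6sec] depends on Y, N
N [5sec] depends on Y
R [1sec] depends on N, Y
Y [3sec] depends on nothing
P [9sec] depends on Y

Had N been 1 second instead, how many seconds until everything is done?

12

Critical path before the change: Y→N→U = 3+5+6 = 14 giving 14 seconds.
N lies on that path, so at 1 second the path becomes 10 seconds.
New critical path: Y→P = 3+9 = 12 ⇒ 12 seconds.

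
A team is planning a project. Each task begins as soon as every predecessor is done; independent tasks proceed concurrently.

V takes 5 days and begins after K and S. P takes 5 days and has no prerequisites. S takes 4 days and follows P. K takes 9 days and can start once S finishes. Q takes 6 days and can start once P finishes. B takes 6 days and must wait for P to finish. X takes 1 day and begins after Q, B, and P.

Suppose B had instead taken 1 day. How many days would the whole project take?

Baseline: P→S→K→V = 5+4+9+5 = 23 → 23 days.
B is off the critical path — its longest chain is 12 days, giving 11 of slack.
No other chain overtakes it, so the finish is 23 days.

23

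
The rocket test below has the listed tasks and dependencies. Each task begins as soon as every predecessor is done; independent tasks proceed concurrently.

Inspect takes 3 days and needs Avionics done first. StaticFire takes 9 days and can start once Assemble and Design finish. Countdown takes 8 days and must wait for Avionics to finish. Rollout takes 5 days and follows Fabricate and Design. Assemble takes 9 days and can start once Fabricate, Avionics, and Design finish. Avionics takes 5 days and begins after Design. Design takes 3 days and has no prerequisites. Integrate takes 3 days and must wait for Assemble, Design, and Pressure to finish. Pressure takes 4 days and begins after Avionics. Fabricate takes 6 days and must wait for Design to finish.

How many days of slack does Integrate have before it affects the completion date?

Critical path: Design→Fabricate→Assemble→StaticFire = 3+6+9+9 = 27, so the finish is 27 days.
Integrate finishes as early as 21 and must finish by 27.
So Integrate can slip 27 − 21 = 6 days.

6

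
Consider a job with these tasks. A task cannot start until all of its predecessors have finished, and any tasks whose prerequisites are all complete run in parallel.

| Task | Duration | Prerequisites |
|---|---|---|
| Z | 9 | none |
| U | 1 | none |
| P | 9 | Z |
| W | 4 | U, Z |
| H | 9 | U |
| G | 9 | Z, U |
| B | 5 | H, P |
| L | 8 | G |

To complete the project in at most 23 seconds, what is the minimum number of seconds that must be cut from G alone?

3

Current finish: 26 seconds; target: 23.
G is on every critical path, so each second cut from G cuts the finish by one (this holds down to a finish of 23).
Need 26 − 23 = 3 seconds off G → G becomes 6 seconds, finish becomes 23.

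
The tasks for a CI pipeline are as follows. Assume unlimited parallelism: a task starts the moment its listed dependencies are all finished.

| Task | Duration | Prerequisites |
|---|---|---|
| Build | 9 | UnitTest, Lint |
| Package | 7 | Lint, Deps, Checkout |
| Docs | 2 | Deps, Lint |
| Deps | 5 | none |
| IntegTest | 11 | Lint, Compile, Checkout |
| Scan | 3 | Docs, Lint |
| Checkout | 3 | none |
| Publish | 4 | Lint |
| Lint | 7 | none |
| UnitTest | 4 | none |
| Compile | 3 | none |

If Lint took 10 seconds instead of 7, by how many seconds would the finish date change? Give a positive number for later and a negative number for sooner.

3

Actual critical path: Lint→IntegTest = 7+11 = 18 ⇒ 18 seconds.
Lint is on the critical path; changing it to 10 makes that path 21 seconds.
That remains the longest chain; total 21 seconds.
Change in finish: 21 − 18 = +3 seconds.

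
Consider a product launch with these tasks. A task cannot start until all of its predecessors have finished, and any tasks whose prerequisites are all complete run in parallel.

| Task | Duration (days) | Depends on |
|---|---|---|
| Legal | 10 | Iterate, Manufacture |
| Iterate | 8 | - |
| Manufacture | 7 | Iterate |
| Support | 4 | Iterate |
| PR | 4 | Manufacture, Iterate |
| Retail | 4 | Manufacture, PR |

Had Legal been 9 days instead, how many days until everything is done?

24

The binding path is Iterate→Manufacture→Legal = 8+7+10 = 25; finish at 25 days.
Legal is on the critical path; changing it to 9 makes that path 24 days.
No other chain overtakes it, so the finish is 24 days.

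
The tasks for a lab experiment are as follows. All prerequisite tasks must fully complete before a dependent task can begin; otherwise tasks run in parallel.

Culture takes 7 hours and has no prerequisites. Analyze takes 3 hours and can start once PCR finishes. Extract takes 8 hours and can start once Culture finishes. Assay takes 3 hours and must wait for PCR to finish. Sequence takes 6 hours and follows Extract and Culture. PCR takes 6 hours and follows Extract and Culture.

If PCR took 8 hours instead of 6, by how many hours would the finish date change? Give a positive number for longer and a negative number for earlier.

Baseline: Culture→Extract→PCR→Assay = 7+8+6+3 = 24 → 24 hours.
Since PCR is critical, the +2 change carries straight to that chain (now 26 hours).
No other chain overtakes it, so the finish is 26 hours.
Change in finish: 26 − 24 = +2 hours.

2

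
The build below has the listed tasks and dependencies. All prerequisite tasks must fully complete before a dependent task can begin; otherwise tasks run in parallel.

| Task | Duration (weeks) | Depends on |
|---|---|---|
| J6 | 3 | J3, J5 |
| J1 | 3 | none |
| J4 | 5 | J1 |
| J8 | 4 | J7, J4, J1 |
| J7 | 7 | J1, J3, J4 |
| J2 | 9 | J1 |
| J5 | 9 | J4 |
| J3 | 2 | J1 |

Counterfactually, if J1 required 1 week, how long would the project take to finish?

As given, the longest chain is J1→J4→J5→J6 = 3+5+9+3 = 20, so the finish is 20 weeks.
J1 is on the critical path; changing it to 1 makes that path 18 weeks.
No other chain overtakes it, so the finish is 18 weeks.

18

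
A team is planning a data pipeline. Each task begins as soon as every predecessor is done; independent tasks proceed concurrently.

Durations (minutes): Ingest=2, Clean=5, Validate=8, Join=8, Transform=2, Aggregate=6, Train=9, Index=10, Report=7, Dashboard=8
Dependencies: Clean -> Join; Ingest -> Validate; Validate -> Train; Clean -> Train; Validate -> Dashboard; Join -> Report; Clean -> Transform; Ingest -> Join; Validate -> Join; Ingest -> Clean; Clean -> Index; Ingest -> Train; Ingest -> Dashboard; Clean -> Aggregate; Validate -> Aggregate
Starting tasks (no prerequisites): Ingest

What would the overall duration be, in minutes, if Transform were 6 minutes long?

Baseline: Ingest→Validate→Join→Report = 2+8+8+7 = 25 → 25 minutes.
Transform is off the critical path — its longest chain is 9 minutes, giving 16 of slack.
No other chain overtakes it, so the finish is 25 minutes.

25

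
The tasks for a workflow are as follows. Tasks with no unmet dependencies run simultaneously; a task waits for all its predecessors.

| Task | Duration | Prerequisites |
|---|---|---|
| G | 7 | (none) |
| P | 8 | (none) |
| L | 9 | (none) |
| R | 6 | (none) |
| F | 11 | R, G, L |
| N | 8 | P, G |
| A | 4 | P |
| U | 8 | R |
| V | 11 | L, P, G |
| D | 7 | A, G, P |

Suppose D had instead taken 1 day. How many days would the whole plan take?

Critical path before the change: L→F = 9+11 = 20 giving 20 days.
The longest path through D is only 19 days, so D has float 1.
That remains the longest chain; total 20 days.

20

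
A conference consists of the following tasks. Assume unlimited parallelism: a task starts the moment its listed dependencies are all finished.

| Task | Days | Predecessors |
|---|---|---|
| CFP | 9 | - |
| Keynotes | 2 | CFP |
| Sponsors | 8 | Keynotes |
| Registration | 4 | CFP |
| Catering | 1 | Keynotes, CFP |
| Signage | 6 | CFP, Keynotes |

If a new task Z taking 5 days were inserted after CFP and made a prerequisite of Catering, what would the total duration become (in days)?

Originally the job takes 19 days.
With Z inserted, Catering now waits for max(Keynotes, CFP, Z).
New critical path: CFP→Keynotes→Sponsors = 9+2+8 = 19 ⇒ 19 days.

19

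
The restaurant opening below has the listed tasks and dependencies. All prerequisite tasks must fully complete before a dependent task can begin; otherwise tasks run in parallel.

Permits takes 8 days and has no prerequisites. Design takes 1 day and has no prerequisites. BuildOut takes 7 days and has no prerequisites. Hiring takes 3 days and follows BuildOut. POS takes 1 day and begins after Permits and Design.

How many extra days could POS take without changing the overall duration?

1

BuildOut→Hiring = 7+3 = 10 sets the makespan at 10 days.
The longest chain containing POS totals 9 days.
Float = 10 − 9 = 1.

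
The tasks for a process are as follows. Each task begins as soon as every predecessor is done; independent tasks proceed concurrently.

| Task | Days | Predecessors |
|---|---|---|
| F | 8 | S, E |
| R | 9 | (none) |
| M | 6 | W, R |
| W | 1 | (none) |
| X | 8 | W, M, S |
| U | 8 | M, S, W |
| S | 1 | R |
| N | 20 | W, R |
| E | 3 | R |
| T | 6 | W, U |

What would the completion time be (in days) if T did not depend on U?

29

With the dependency in place, R→M→U→T = 9+6+8+6 = 29 sets the finish at 29 days.
Without U→T, T's earliest start moves from 23 to 1.
After: R→N = 9+20 = 29 → 29 days.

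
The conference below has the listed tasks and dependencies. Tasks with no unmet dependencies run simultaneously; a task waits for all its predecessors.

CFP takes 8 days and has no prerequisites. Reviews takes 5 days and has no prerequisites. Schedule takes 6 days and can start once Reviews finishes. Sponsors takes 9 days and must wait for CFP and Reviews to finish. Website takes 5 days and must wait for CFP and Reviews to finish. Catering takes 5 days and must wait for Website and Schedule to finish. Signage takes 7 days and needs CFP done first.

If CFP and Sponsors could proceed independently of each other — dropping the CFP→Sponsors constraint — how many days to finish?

With the dependency in place, CFP→Website→Catering = 8+5+5 = 18 sets the finish at 18 days.
Without CFP→Sponsors, Sponsors's earliest start moves from 8 to 5.
The longest chain is now CFP→Website→Catering = 8+5+5 = 18, so the job takes 18 days.

18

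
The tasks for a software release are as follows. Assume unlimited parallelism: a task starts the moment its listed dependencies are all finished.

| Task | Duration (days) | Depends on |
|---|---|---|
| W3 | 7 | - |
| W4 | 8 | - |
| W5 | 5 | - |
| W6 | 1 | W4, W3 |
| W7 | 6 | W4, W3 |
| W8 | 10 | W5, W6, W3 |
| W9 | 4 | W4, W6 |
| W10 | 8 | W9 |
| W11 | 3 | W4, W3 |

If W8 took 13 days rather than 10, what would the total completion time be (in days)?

As given, the longest chain is W4→W6→W9→W10 = 8+1+4+8 = 21, so the finish is 21 days.
W8 is off the critical path — its longest chain is 19 days, giving 2 of slack.
The binding chain switches to W4→W6→W8 = 8+1+13 = 22; finish 22 days.

22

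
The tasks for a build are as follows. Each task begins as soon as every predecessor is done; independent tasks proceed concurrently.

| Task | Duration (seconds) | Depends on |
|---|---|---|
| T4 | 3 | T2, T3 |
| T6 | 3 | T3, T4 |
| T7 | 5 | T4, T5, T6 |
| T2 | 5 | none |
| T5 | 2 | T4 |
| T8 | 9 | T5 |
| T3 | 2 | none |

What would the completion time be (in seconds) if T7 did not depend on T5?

19

Original critical path: T2→T4→T5→T8 = 5+3+2+9 = 19 ⇒ 19 seconds.
Dropping T5→T7 doesn't change T7's earliest start (11); another predecessor still binds.
After: T2→T4→T5→T8 = 5+3+2+9 = 19 → 19 seconds.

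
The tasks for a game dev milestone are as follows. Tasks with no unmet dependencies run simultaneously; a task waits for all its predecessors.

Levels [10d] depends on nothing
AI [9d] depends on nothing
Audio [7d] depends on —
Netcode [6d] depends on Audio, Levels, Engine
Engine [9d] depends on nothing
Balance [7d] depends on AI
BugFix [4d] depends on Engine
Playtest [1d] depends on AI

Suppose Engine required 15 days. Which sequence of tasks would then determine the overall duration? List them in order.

Baseline: Levels→Netcode = 10+6 = 16 → 16 days.
Engine has 1 day of float (longest path through it is 15).
New critical path: Engine→Netcode = 15+6 = 21 ⇒ 21 days.

Engine, Netcode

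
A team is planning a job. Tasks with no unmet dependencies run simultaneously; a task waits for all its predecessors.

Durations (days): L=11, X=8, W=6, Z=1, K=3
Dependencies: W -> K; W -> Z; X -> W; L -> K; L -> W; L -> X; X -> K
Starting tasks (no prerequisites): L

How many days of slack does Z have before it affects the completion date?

L→X→W→K = 11+8+6+3 = 28 sets the makespan at 28 days.
The longest chain containing Z totals 26 days.
Slack of Z = 27 − 25 = 2 days.

2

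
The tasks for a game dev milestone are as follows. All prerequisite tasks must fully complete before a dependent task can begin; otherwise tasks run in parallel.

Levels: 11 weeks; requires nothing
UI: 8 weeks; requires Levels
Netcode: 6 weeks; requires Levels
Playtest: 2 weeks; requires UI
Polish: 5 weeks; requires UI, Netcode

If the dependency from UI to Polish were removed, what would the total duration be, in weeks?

22

Before: longest chain Levels→UI→Polish = 11+8+5 = 24, finish 24.
Without UI→Polish, Polish's earliest start moves from 19 to 17.
After: Levels→Netcode→Polish = 11+6+5 = 22 → 22 weeks.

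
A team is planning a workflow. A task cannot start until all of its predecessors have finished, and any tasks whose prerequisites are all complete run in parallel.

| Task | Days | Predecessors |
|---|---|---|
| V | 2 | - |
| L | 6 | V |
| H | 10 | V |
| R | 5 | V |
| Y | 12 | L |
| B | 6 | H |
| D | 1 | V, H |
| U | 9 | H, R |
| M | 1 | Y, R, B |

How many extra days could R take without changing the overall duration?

The longest chain is V→L→Y→M = 2+6+12+1 = 21; overall finish 21 days.
The longest chain containing R totals 16 days.
Float = 21 − 16 = 5.

5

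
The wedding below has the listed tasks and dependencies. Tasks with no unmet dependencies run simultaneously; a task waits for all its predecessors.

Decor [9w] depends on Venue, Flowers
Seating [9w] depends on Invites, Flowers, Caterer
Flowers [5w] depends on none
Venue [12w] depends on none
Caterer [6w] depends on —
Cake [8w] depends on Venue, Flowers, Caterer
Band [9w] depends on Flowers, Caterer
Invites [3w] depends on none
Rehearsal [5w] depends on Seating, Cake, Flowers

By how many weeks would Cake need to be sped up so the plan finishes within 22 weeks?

3

Current finish: 25 weeks; target: 22.
Cake is on every critical path, so each week cut from Cake cuts the finish by one (this holds down to a finish of 21).
Need 25 − 22 = 3 weeks off Cake → Cake becomes 5 weeks, finish becomes 22.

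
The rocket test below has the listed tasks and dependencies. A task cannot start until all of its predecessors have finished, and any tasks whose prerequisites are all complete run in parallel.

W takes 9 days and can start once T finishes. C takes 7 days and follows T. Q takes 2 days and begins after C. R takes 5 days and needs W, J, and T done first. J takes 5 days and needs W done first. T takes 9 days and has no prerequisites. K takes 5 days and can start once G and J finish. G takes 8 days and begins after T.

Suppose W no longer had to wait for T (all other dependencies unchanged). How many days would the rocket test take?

Before: longest chain T→W→J→R = 9+9+5+5 = 28, finish 28.
Without T→W, W's earliest start moves from 9 to 0.
After: T→G→K = 9+8+5 = 22 → 22 days.

22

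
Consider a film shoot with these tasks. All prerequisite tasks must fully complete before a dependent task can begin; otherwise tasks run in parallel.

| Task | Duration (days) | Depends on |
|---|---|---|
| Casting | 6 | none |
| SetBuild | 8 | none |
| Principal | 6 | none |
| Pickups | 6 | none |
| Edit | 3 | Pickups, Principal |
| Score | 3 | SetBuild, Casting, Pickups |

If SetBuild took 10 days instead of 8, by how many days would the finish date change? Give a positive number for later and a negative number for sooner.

2

Baseline: SetBuild→Score = 8+3 = 11 → 11 days.
SetBuild lies on that path, so at 10 days the path becomes 13 days.
That remains the longest chain; total 13 days.
Change in finish: 13 − 11 = +2 days.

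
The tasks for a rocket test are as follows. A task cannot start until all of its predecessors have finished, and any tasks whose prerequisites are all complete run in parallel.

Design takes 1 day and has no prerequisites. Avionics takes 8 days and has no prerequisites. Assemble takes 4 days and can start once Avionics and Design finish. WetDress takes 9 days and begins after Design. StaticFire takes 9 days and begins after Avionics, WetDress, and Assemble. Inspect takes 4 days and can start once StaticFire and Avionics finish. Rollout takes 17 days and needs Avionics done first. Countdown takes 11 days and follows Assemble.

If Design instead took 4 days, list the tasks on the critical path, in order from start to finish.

Design, WetDress, StaticFire, Inspect

The binding path is Avionics→Assemble→StaticFire→Inspect = 8+4+9+4 = 25; finish at 25 days.
Design is off the critical path — its longest chain is 23 days, giving 2 of slack.
Now Design→WetDress→StaticFire→Inspect = 4+9+9+4 = 26 is longest, so the finish becomes 26 days.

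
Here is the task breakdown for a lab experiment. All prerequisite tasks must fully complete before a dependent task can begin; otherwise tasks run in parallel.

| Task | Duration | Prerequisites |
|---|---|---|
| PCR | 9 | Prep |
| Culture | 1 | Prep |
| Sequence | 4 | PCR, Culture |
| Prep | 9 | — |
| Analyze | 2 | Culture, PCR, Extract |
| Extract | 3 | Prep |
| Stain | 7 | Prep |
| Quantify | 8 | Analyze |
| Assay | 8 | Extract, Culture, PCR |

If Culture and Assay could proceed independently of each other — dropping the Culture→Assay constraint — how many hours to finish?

28

With the dependency in place, Prep→PCR→Analyze→Quantify = 9+9+2+8 = 28 sets the finish at 28 hours.
Dropping Culture→Assay doesn't change Assay's earliest start (18); another predecessor still binds.
The longest chain is now Prep→PCR→Analyze→Quantify = 9+9+2+8 = 28, so the job takes 28 hours.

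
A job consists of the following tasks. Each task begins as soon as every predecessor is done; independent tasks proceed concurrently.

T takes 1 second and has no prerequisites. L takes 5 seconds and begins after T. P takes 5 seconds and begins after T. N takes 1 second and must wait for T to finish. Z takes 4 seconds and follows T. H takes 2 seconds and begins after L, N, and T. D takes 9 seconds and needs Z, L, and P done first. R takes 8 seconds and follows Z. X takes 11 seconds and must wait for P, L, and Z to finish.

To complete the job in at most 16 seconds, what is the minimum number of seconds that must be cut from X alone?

Current finish: 17 seconds; target: 16.
X is on every critical path, so each second cut from X cuts the finish by one (this holds down to a finish of 15).
Need 17 − 16 = 1 second off X → X becomes 10 seconds, finish becomes 16.

1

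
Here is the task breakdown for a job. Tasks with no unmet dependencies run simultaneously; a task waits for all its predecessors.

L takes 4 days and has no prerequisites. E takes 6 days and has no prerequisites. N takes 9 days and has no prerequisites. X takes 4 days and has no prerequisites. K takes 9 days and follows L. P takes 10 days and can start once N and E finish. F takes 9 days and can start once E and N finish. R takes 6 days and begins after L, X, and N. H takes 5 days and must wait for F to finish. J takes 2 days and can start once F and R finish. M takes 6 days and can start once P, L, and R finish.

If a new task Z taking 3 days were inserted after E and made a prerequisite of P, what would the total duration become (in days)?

Originally the schedule takes 25 days.
With Z inserted, P now waits for max(N, E, Z).
New critical path: E→Z→P→M = 6+3+10+6 = 25 ⇒ 25 days.

25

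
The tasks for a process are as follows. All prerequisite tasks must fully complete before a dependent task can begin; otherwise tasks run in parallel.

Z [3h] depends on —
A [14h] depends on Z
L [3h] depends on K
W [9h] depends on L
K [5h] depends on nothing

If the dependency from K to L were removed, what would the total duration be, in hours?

With the dependency in place, K→L→W = 5+3+9 = 17 sets the finish at 17 hours.
Without K→L, L's earliest start moves from 5 to 0.
After: Z→A = 3+14 = 17 → 17 hours.

17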